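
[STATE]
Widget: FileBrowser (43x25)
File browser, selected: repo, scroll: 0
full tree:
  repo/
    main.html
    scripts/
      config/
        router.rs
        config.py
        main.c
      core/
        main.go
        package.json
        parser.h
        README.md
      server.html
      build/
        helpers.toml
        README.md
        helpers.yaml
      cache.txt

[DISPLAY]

> [-] repo/                                
    main.html                              
    [+] scripts/                           
                                           
                                           
                                           
                                           
                                           
                                           
                                           
                                           
                                           
                                           
                                           
                                           
                                           
                                           
                                           
                                           
                                           
                                           
                                           
                                           
                                           
                                           


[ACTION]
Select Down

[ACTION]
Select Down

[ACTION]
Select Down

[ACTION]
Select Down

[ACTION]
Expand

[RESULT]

  [-] repo/                                
    main.html                              
  > [-] scripts/                           
      [+] config/                          
      [+] core/                            
      server.html                          
      [+] build/                           
      cache.txt                            
                                           
                                           
                                           
                                           
                                           
                                           
                                           
                                           
                                           
                                           
                                           
                                           
                                           
                                           
                                           
                                           
                                           


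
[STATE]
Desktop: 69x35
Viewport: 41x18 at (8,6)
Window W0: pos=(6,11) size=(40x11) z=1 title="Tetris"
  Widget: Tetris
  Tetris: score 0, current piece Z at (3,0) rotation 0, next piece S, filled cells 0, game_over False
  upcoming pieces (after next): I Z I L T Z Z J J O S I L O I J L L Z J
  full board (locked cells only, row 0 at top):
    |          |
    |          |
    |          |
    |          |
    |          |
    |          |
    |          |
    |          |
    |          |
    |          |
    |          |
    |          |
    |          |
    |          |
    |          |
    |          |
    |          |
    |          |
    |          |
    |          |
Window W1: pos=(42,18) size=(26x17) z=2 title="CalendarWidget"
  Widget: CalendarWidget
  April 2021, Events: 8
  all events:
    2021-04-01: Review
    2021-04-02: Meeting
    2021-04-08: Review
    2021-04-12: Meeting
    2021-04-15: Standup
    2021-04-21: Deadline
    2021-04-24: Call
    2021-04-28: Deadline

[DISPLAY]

                                         
                                         
                                         
                                         
                                         
━━━━━━━━━━━━━━━━━━━━━━━━━━━━━━━━━━━━━┓   
Tetris                               ┃   
─────────────────────────────────────┨   
         │Next:                      ┃   
         │ ░░                        ┃   
         │░░                         ┃   
         │                           ┃   
         │                        ┏━━━━━━
         │                        ┃ Calen
         │Score:                  ┠──────
━━━━━━━━━━━━━━━━━━━━━━━━━━━━━━━━━━┃      
                                  ┃Mo Tu 
                                  ┃      


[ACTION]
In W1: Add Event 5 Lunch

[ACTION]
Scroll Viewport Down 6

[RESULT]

Tetris                               ┃   
─────────────────────────────────────┨   
         │Next:                      ┃   
         │ ░░                        ┃   
         │░░                         ┃   
         │                           ┃   
         │                        ┏━━━━━━
         │                        ┃ Calen
         │Score:                  ┠──────
━━━━━━━━━━━━━━━━━━━━━━━━━━━━━━━━━━┃      
                                  ┃Mo Tu 
                                  ┃      
                                  ┃ 5*  6
                                  ┃12* 13
                                  ┃19 20 
                                  ┃26 27 
                                  ┃      
                                  ┃      


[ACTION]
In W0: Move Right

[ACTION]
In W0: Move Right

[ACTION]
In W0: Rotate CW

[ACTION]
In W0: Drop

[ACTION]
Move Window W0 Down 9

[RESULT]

                                         
                                         
                                         
                                         
                                         
                                         
                                  ┏━━━━━━
                                  ┃ Calen
━━━━━━━━━━━━━━━━━━━━━━━━━━━━━━━━━━┠──────
Tetris                            ┃      
──────────────────────────────────┃Mo Tu 
         │Next:                   ┃      
         │ ░░                     ┃ 5*  6
         │░░                      ┃12* 13
         │                        ┃19 20 
         │                        ┃26 27 
         │                        ┃      
         │Score:                  ┃      


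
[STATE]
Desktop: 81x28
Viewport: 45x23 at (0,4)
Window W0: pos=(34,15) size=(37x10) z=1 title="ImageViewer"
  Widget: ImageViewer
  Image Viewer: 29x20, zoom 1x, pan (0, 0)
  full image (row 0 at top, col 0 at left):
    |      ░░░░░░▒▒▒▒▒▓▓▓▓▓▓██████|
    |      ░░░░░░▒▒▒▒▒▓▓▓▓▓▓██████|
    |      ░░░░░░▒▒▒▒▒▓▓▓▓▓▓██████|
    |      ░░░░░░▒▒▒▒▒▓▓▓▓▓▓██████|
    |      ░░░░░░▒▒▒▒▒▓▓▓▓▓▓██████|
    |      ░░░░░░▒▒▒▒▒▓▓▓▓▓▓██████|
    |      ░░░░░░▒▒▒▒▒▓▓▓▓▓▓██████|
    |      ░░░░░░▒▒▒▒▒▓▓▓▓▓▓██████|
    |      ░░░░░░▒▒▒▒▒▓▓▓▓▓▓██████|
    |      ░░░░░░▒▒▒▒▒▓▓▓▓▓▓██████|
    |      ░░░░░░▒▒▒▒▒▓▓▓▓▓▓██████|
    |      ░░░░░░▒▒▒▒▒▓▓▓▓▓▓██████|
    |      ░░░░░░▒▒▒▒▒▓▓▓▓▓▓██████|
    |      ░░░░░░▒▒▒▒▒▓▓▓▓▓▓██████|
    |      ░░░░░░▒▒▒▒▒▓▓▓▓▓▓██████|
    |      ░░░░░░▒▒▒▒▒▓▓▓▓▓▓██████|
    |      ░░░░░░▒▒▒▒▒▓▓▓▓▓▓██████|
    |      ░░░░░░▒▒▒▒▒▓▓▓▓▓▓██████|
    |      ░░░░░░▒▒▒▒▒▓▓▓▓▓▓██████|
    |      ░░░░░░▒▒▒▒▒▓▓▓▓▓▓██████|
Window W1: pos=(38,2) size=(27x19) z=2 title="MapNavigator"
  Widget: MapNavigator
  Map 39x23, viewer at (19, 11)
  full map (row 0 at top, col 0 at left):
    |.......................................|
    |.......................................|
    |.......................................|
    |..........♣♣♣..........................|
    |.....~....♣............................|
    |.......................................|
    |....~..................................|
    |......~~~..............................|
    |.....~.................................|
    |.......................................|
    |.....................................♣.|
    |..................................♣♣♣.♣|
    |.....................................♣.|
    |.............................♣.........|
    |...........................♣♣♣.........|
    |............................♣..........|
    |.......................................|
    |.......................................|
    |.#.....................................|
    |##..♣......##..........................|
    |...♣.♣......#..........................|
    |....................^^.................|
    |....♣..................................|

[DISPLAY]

                                      ┠──────
                                      ┃...♣..
                                      ┃......
                                      ┃......
                                      ┃~~....
                                      ┃......
                                      ┃......
                                      ┃......
                                      ┃......
                                      ┃......
                                      ┃......
                                  ┏━━━┃......
                                  ┃ Im┃......
                                  ┠───┃......
                                  ┃   ┃......
                                  ┃   ┃......
                                  ┃   ┗━━━━━━
                                  ┃      ░░░░
                                  ┃      ░░░░
                                  ┃      ░░░░
                                  ┗━━━━━━━━━━
                                             
                                             


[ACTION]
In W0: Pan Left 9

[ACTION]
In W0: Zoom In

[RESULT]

                                      ┠──────
                                      ┃...♣..
                                      ┃......
                                      ┃......
                                      ┃~~....
                                      ┃......
                                      ┃......
                                      ┃......
                                      ┃......
                                      ┃......
                                      ┃......
                                  ┏━━━┃......
                                  ┃ Im┃......
                                  ┠───┃......
                                  ┃   ┃......
                                  ┃   ┃......
                                  ┃   ┗━━━━━━
                                  ┃          
                                  ┃          
                                  ┃          
                                  ┗━━━━━━━━━━
                                             
                                             


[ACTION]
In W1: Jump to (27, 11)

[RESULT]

                                      ┠──────
                                      ┃......
                                      ┃......
                                      ┃......
                                      ┃......
                                      ┃......
                                      ┃......
                                      ┃......
                                      ┃......
                                      ┃......
                                      ┃......
                                  ┏━━━┃......
                                  ┃ Im┃......
                                  ┠───┃......
                                  ┃   ┃......
                                  ┃   ┃......
                                  ┃   ┗━━━━━━
                                  ┃          
                                  ┃          
                                  ┃          
                                  ┗━━━━━━━━━━
                                             
                                             


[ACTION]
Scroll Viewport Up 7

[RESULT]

                                             
                                             
                                      ┏━━━━━━
                                      ┃ MapNa
                                      ┠──────
                                      ┃......
                                      ┃......
                                      ┃......
                                      ┃......
                                      ┃......
                                      ┃......
                                      ┃......
                                      ┃......
                                      ┃......
                                      ┃......
                                  ┏━━━┃......
                                  ┃ Im┃......
                                  ┠───┃......
                                  ┃   ┃......
                                  ┃   ┃......
                                  ┃   ┗━━━━━━
                                  ┃          
                                  ┃          


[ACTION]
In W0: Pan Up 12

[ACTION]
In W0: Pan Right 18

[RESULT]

                                             
                                             
                                      ┏━━━━━━
                                      ┃ MapNa
                                      ┠──────
                                      ┃......
                                      ┃......
                                      ┃......
                                      ┃......
                                      ┃......
                                      ┃......
                                      ┃......
                                      ┃......
                                      ┃......
                                      ┃......
                                  ┏━━━┃......
                                  ┃ Im┃......
                                  ┠───┃......
                                  ┃░░░┃......
                                  ┃░░░┃......
                                  ┃░░░┗━━━━━━
                                  ┃░░░░░░▒▒▒▒
                                  ┃░░░░░░▒▒▒▒


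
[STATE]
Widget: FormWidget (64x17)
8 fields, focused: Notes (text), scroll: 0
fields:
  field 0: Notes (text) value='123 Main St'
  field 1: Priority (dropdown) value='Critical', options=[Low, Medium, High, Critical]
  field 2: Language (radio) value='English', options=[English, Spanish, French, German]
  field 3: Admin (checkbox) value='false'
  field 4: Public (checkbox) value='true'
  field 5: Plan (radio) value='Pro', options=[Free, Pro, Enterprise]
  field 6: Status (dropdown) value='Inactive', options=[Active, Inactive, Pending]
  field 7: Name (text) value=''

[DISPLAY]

> Notes:      [123 Main St                                     ]
  Priority:   [Critical                                       ▼]
  Language:   (●) English  ( ) Spanish  ( ) French  ( ) German  
  Admin:      [ ]                                               
  Public:     [x]                                               
  Plan:       ( ) Free  (●) Pro  ( ) Enterprise                 
  Status:     [Inactive                                       ▼]
  Name:       [                                                ]
                                                                
                                                                
                                                                
                                                                
                                                                
                                                                
                                                                
                                                                
                                                                


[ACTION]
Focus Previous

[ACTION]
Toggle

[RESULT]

  Notes:      [123 Main St                                     ]
  Priority:   [Critical                                       ▼]
  Language:   (●) English  ( ) Spanish  ( ) French  ( ) German  
  Admin:      [ ]                                               
  Public:     [x]                                               
  Plan:       ( ) Free  (●) Pro  ( ) Enterprise                 
  Status:     [Inactive                                       ▼]
> Name:       [                                                ]
                                                                
                                                                
                                                                
                                                                
                                                                
                                                                
                                                                
                                                                
                                                                


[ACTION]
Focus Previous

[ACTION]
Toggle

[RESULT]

  Notes:      [123 Main St                                     ]
  Priority:   [Critical                                       ▼]
  Language:   (●) English  ( ) Spanish  ( ) French  ( ) German  
  Admin:      [ ]                                               
  Public:     [x]                                               
  Plan:       ( ) Free  (●) Pro  ( ) Enterprise                 
> Status:     [Inactive                                       ▼]
  Name:       [                                                ]
                                                                
                                                                
                                                                
                                                                
                                                                
                                                                
                                                                
                                                                
                                                                


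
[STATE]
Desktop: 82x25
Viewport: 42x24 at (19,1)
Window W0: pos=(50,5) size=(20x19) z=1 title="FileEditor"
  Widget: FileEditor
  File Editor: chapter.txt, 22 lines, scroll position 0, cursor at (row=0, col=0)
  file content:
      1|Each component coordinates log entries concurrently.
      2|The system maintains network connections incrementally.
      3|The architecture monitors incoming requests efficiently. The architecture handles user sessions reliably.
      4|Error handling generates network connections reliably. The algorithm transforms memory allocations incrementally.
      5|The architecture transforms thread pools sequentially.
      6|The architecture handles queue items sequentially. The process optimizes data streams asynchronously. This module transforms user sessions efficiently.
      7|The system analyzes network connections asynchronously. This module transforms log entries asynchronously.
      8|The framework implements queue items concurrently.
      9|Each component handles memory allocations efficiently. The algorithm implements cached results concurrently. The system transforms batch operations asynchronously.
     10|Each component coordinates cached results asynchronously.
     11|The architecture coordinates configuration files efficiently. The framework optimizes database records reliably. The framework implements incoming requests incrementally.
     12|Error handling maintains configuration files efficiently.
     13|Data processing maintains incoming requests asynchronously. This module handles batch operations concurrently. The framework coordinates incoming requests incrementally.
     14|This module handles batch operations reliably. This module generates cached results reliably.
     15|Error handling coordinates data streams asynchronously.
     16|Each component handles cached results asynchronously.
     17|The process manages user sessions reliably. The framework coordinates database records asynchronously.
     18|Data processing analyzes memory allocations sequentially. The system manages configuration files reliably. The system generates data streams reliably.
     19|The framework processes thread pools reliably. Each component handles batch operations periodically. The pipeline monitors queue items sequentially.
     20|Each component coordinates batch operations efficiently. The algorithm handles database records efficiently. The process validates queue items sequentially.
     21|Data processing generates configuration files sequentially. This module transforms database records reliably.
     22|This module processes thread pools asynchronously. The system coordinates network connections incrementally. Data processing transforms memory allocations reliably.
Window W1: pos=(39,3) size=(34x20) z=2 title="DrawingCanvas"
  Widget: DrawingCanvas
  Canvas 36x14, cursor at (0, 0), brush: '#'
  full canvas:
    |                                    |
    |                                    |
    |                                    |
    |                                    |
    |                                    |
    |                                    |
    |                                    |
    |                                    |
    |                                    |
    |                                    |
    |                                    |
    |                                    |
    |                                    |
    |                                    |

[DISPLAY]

                                          
                                          
                    ┏━━━━━━━━━━━━━━━━━━━━━
                    ┃ DrawingCanvas       
                    ┠─────────────────────
                    ┃+                    
                    ┃                     
                    ┃                     
                    ┃                     
                    ┃                     
                    ┃                     
                    ┃                     
                    ┃                     
                    ┃                     
                    ┃                     
                    ┃                     
                    ┃                     
                    ┃                     
                    ┃                     
                    ┃                     
                    ┃                     
                    ┗━━━━━━━━━━━━━━━━━━━━━
                               ┗━━━━━━━━━━
                                          


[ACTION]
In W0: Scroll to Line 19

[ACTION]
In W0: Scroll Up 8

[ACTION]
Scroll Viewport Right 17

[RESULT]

                                          
                                          
   ┏━━━━━━━━━━━━━━━━━━━━━━━━━━━━━━━━┓     
   ┃ DrawingCanvas                  ┃     
   ┠────────────────────────────────┨     
   ┃+                               ┃     
   ┃                                ┃     
   ┃                                ┃     
   ┃                                ┃     
   ┃                                ┃     
   ┃                                ┃     
   ┃                                ┃     
   ┃                                ┃     
   ┃                                ┃     
   ┃                                ┃     
   ┃                                ┃     
   ┃                                ┃     
   ┃                                ┃     
   ┃                                ┃     
   ┃                                ┃     
   ┃                                ┃     
   ┗━━━━━━━━━━━━━━━━━━━━━━━━━━━━━━━━┛     
              ┗━━━━━━━━━━━━━━━━━━┛        
                                          


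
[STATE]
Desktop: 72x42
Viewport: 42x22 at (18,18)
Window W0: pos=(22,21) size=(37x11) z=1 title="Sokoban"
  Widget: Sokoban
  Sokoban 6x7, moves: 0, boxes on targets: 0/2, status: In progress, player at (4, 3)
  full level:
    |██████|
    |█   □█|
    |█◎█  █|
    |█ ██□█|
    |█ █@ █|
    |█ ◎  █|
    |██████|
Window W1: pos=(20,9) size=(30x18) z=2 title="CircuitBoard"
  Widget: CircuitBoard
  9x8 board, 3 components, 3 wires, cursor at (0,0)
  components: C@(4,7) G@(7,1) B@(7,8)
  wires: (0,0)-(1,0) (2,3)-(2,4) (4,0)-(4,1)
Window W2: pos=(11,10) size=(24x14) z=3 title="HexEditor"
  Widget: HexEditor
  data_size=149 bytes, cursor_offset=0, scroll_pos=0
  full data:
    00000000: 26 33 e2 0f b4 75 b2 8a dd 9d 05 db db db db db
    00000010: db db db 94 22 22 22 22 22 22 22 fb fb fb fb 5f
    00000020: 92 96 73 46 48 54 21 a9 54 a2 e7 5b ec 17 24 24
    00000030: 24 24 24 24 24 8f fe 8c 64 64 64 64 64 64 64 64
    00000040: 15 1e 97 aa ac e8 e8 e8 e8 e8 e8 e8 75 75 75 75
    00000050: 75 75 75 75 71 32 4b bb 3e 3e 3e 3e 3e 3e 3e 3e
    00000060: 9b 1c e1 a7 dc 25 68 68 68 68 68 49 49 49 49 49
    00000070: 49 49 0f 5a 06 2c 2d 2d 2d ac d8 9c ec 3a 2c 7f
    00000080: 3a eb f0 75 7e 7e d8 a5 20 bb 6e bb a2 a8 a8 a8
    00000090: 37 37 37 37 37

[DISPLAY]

50  75 75 75 75 ┃              ┃          
60  9b 1c e1 a7 ┃              ┃          
70  49 49 0f 5a ┃              ┃          
80  3a eb f0 75 ┃              ┃━━━━━━━━┓ 
90  37 37 37 37 ┃              ┃        ┃ 
━━━━━━━━━━━━━━━━┛              ┃────────┨ 
  ┃                            ┃        ┃ 
  ┃6                           ┃        ┃ 
  ┗━━━━━━━━━━━━━━━━━━━━━━━━━━━━┛        ┃ 
    ┃█ ██□█                             ┃ 
    ┃█ █@ █                             ┃ 
    ┃█ ◎  █                             ┃ 
    ┃██████                             ┃ 
    ┗━━━━━━━━━━━━━━━━━━━━━━━━━━━━━━━━━━━┛ 
                                          
                                          
                                          
                                          
                                          
                                          
                                          
                                          


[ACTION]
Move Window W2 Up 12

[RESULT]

  ┃                            ┃          
  ┃3                           ┃          
  ┃                            ┃          
  ┃4   · ─ ·                   ┃━━━━━━━━┓ 
  ┃                            ┃        ┃ 
  ┃5                           ┃────────┨ 
  ┃                            ┃        ┃ 
  ┃6                           ┃        ┃ 
  ┗━━━━━━━━━━━━━━━━━━━━━━━━━━━━┛        ┃ 
    ┃█ ██□█                             ┃ 
    ┃█ █@ █                             ┃ 
    ┃█ ◎  █                             ┃ 
    ┃██████                             ┃ 
    ┗━━━━━━━━━━━━━━━━━━━━━━━━━━━━━━━━━━━┛ 
                                          
                                          
                                          
                                          
                                          
                                          
                                          
                                          


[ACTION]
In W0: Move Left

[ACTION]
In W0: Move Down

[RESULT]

  ┃                            ┃          
  ┃3                           ┃          
  ┃                            ┃          
  ┃4   · ─ ·                   ┃━━━━━━━━┓ 
  ┃                            ┃        ┃ 
  ┃5                           ┃────────┨ 
  ┃                            ┃        ┃ 
  ┃6                           ┃        ┃ 
  ┗━━━━━━━━━━━━━━━━━━━━━━━━━━━━┛        ┃ 
    ┃█ ██□█                             ┃ 
    ┃█ █  █                             ┃ 
    ┃█ ◎@ █                             ┃ 
    ┃██████                             ┃ 
    ┗━━━━━━━━━━━━━━━━━━━━━━━━━━━━━━━━━━━┛ 
                                          
                                          
                                          
                                          
                                          
                                          
                                          
                                          


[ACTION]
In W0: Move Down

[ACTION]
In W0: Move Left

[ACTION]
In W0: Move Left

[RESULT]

  ┃                            ┃          
  ┃3                           ┃          
  ┃                            ┃          
  ┃4   · ─ ·                   ┃━━━━━━━━┓ 
  ┃                            ┃        ┃ 
  ┃5                           ┃────────┨ 
  ┃                            ┃        ┃ 
  ┃6                           ┃        ┃ 
  ┗━━━━━━━━━━━━━━━━━━━━━━━━━━━━┛        ┃ 
    ┃█ ██□█                             ┃ 
    ┃█ █  █                             ┃ 
    ┃█@◎  █                             ┃ 
    ┃██████                             ┃ 
    ┗━━━━━━━━━━━━━━━━━━━━━━━━━━━━━━━━━━━┛ 
                                          
                                          
                                          
                                          
                                          
                                          
                                          
                                          


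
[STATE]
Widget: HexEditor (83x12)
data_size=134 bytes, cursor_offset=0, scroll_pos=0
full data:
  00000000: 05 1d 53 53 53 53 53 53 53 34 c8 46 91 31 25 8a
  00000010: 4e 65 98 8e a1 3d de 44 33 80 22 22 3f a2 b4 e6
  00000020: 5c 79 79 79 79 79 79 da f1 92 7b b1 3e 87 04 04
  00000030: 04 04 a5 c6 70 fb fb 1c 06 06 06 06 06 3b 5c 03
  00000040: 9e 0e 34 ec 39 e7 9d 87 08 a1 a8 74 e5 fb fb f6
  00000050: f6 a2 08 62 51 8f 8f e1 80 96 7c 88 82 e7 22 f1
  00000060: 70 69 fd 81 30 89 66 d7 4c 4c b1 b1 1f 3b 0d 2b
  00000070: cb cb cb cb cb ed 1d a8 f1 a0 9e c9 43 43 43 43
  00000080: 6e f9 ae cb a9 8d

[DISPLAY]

00000000  05 1d 53 53 53 53 53 53  53 34 c8 46 91 31 25 8a  |..SSSSSSS4.F.1%.|     
00000010  4e 65 98 8e a1 3d de 44  33 80 22 22 3f a2 b4 e6  |Ne...=.D3.""?...|     
00000020  5c 79 79 79 79 79 79 da  f1 92 7b b1 3e 87 04 04  |\yyyyyy...{.>...|     
00000030  04 04 a5 c6 70 fb fb 1c  06 06 06 06 06 3b 5c 03  |....p........;\.|     
00000040  9e 0e 34 ec 39 e7 9d 87  08 a1 a8 74 e5 fb fb f6  |..4.9......t....|     
00000050  f6 a2 08 62 51 8f 8f e1  80 96 7c 88 82 e7 22 f1  |...bQ.....|...".|     
00000060  70 69 fd 81 30 89 66 d7  4c 4c b1 b1 1f 3b 0d 2b  |pi..0.f.LL...;.+|     
00000070  cb cb cb cb cb ed 1d a8  f1 a0 9e c9 43 43 43 43  |............CCCC|     
00000080  6e f9 ae cb a9 8d                                 |n.....          |     
                                                                                   
                                                                                   
                                                                                   


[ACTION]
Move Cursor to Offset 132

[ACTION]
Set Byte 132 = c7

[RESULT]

00000000  05 1d 53 53 53 53 53 53  53 34 c8 46 91 31 25 8a  |..SSSSSSS4.F.1%.|     
00000010  4e 65 98 8e a1 3d de 44  33 80 22 22 3f a2 b4 e6  |Ne...=.D3.""?...|     
00000020  5c 79 79 79 79 79 79 da  f1 92 7b b1 3e 87 04 04  |\yyyyyy...{.>...|     
00000030  04 04 a5 c6 70 fb fb 1c  06 06 06 06 06 3b 5c 03  |....p........;\.|     
00000040  9e 0e 34 ec 39 e7 9d 87  08 a1 a8 74 e5 fb fb f6  |..4.9......t....|     
00000050  f6 a2 08 62 51 8f 8f e1  80 96 7c 88 82 e7 22 f1  |...bQ.....|...".|     
00000060  70 69 fd 81 30 89 66 d7  4c 4c b1 b1 1f 3b 0d 2b  |pi..0.f.LL...;.+|     
00000070  cb cb cb cb cb ed 1d a8  f1 a0 9e c9 43 43 43 43  |............CCCC|     
00000080  6e f9 ae cb C7 8d                                 |n.....          |     
                                                                                   
                                                                                   
                                                                                   


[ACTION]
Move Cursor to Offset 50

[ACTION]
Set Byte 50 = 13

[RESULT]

00000000  05 1d 53 53 53 53 53 53  53 34 c8 46 91 31 25 8a  |..SSSSSSS4.F.1%.|     
00000010  4e 65 98 8e a1 3d de 44  33 80 22 22 3f a2 b4 e6  |Ne...=.D3.""?...|     
00000020  5c 79 79 79 79 79 79 da  f1 92 7b b1 3e 87 04 04  |\yyyyyy...{.>...|     
00000030  04 04 13 c6 70 fb fb 1c  06 06 06 06 06 3b 5c 03  |....p........;\.|     
00000040  9e 0e 34 ec 39 e7 9d 87  08 a1 a8 74 e5 fb fb f6  |..4.9......t....|     
00000050  f6 a2 08 62 51 8f 8f e1  80 96 7c 88 82 e7 22 f1  |...bQ.....|...".|     
00000060  70 69 fd 81 30 89 66 d7  4c 4c b1 b1 1f 3b 0d 2b  |pi..0.f.LL...;.+|     
00000070  cb cb cb cb cb ed 1d a8  f1 a0 9e c9 43 43 43 43  |............CCCC|     
00000080  6e f9 ae cb c7 8d                                 |n.....          |     
                                                                                   
                                                                                   
                                                                                   


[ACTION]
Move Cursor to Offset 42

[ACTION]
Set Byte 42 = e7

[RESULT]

00000000  05 1d 53 53 53 53 53 53  53 34 c8 46 91 31 25 8a  |..SSSSSSS4.F.1%.|     
00000010  4e 65 98 8e a1 3d de 44  33 80 22 22 3f a2 b4 e6  |Ne...=.D3.""?...|     
00000020  5c 79 79 79 79 79 79 da  f1 92 E7 b1 3e 87 04 04  |\yyyyyy.....>...|     
00000030  04 04 13 c6 70 fb fb 1c  06 06 06 06 06 3b 5c 03  |....p........;\.|     
00000040  9e 0e 34 ec 39 e7 9d 87  08 a1 a8 74 e5 fb fb f6  |..4.9......t....|     
00000050  f6 a2 08 62 51 8f 8f e1  80 96 7c 88 82 e7 22 f1  |...bQ.....|...".|     
00000060  70 69 fd 81 30 89 66 d7  4c 4c b1 b1 1f 3b 0d 2b  |pi..0.f.LL...;.+|     
00000070  cb cb cb cb cb ed 1d a8  f1 a0 9e c9 43 43 43 43  |............CCCC|     
00000080  6e f9 ae cb c7 8d                                 |n.....          |     
                                                                                   
                                                                                   
                                                                                   


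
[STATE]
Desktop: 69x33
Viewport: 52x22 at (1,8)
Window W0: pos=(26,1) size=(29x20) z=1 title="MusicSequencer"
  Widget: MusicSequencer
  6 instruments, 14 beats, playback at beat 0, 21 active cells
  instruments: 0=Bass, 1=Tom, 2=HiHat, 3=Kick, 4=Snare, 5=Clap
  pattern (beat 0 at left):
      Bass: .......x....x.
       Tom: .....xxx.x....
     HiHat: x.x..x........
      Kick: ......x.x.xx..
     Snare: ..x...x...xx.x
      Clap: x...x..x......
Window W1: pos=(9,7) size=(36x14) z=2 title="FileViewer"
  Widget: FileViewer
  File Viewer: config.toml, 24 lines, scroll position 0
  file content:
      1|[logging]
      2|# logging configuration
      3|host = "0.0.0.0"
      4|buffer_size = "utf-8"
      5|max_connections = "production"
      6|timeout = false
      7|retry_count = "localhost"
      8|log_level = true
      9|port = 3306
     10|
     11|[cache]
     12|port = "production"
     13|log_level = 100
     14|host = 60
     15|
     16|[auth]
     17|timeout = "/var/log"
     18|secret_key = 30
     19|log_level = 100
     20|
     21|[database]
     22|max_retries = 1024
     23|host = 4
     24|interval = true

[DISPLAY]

        ┃ FileViewer                       ┃··      
        ┠──────────────────────────────────┨·█      
        ┃[logging]                        ▲┃··      
        ┃# logging configuration          █┃        
        ┃host = "0.0.0.0"                 ░┃        
        ┃buffer_size = "utf-8"            ░┃        
        ┃max_connections = "production"   ░┃        
        ┃timeout = false                  ░┃        
        ┃retry_count = "localhost"        ░┃        
        ┃log_level = true                 ░┃        
        ┃port = 3306                      ░┃        
        ┃                                 ▼┃        
        ┗━━━━━━━━━━━━━━━━━━━━━━━━━━━━━━━━━━┛━━━━━━━━
                                                    
                                                    
                                                    
                                                    
                                                    
                                                    
                                                    
                                                    
                                                    


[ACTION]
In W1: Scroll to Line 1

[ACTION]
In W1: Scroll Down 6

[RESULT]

        ┃ FileViewer                       ┃··      
        ┠──────────────────────────────────┨·█      
        ┃retry_count = "localhost"        ▲┃··      
        ┃log_level = true                 ░┃        
        ┃port = 3306                      ░┃        
        ┃                                 ░┃        
        ┃[cache]                          █┃        
        ┃port = "production"              ░┃        
        ┃log_level = 100                  ░┃        
        ┃host = 60                        ░┃        
        ┃                                 ░┃        
        ┃[auth]                           ▼┃        
        ┗━━━━━━━━━━━━━━━━━━━━━━━━━━━━━━━━━━┛━━━━━━━━
                                                    
                                                    
                                                    
                                                    
                                                    
                                                    
                                                    
                                                    
                                                    


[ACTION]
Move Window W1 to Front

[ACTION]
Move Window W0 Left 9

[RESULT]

        ┃ FileViewer                       ┃┃       
        ┠──────────────────────────────────┨┃       
        ┃retry_count = "localhost"        ▲┃┃       
        ┃log_level = true                 ░┃┃       
        ┃port = 3306                      ░┃┃       
        ┃                                 ░┃┃       
        ┃[cache]                          █┃┃       
        ┃port = "production"              ░┃┃       
        ┃log_level = 100                  ░┃┃       
        ┃host = 60                        ░┃┃       
        ┃                                 ░┃┃       
        ┃[auth]                           ▼┃┃       
        ┗━━━━━━━━━━━━━━━━━━━━━━━━━━━━━━━━━━┛┛       
                                                    
                                                    
                                                    
                                                    
                                                    
                                                    
                                                    
                                                    
                                                    
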